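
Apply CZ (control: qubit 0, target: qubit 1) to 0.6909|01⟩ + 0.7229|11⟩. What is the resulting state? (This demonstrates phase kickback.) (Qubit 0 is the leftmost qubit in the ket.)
0.6909|01⟩ - 0.7229|11⟩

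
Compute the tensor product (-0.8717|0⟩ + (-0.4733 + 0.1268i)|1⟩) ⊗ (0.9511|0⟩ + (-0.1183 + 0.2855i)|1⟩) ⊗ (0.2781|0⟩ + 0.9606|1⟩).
-0.2306|000⟩ - 0.7964|001⟩ + (0.02868 - 0.06921i)|010⟩ + (0.09906 - 0.2391i)|011⟩ + (-0.1252 + 0.03354i)|100⟩ + (-0.4324 + 0.1158i)|101⟩ + (0.005504 - 0.04175i)|110⟩ + (0.01901 - 0.1442i)|111⟩

amp(|b₁b₂…⟩) = product of the factor amplitudes for bits b₁, b₂, …; only kets whose every factor amplitude is nonzero survive.
|000⟩: (-0.8717)(0.9511)(0.2781) = -0.2306
|001⟩: (-0.8717)(0.9511)(0.9606) = -0.7964
|010⟩: (-0.8717)(-0.1183 + 0.2855i)(0.2781) = (0.02868 - 0.06921i)
|011⟩: (-0.8717)(-0.1183 + 0.2855i)(0.9606) = (0.09906 - 0.2391i)
|100⟩: (-0.4733 + 0.1268i)(0.9511)(0.2781) = (-0.1252 + 0.03354i)
|101⟩: (-0.4733 + 0.1268i)(0.9511)(0.9606) = (-0.4324 + 0.1158i)
|110⟩: (-0.4733 + 0.1268i)(-0.1183 + 0.2855i)(0.2781) = (0.005504 - 0.04175i)
|111⟩: (-0.4733 + 0.1268i)(-0.1183 + 0.2855i)(0.9606) = (0.01901 - 0.1442i)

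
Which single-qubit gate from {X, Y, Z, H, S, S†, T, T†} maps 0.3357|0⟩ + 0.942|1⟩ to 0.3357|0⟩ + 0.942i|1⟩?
S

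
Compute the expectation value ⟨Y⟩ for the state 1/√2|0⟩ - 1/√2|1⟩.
0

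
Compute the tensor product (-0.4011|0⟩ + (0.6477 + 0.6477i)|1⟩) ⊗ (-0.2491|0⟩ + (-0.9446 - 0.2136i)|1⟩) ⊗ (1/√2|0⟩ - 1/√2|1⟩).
0.07065|000⟩ - 0.07065|001⟩ + (0.2679 + 0.06058i)|010⟩ + (-0.2679 - 0.06058i)|011⟩ + (-0.1141 - 0.1141i)|100⟩ + (0.1141 + 0.1141i)|101⟩ + (-0.3348 - 0.5304i)|110⟩ + (0.3348 + 0.5304i)|111⟩

amp(|b₁b₂…⟩) = product of the factor amplitudes for bits b₁, b₂, …; only kets whose every factor amplitude is nonzero survive.
|000⟩: (-0.4011)(-0.2491)(1/√2) = 0.07065
|001⟩: (-0.4011)(-0.2491)(-1/√2) = -0.07065
|010⟩: (-0.4011)(-0.9446 - 0.2136i)(1/√2) = (0.2679 + 0.06058i)
|011⟩: (-0.4011)(-0.9446 - 0.2136i)(-1/√2) = (-0.2679 - 0.06058i)
|100⟩: (0.6477 + 0.6477i)(-0.2491)(1/√2) = (-0.1141 - 0.1141i)
|101⟩: (0.6477 + 0.6477i)(-0.2491)(-1/√2) = (0.1141 + 0.1141i)
|110⟩: (0.6477 + 0.6477i)(-0.9446 - 0.2136i)(1/√2) = (-0.3348 - 0.5304i)
|111⟩: (0.6477 + 0.6477i)(-0.9446 - 0.2136i)(-1/√2) = (0.3348 + 0.5304i)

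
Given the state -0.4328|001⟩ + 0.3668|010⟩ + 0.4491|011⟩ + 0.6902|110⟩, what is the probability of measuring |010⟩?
0.1345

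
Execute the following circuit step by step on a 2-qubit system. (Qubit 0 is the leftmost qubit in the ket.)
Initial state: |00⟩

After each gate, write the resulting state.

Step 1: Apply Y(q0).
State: i|10⟩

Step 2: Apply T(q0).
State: (-1/√2 + (1/√2)i)|10⟩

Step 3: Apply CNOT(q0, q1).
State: (-1/√2 + (1/√2)i)|11⟩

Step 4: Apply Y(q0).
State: (1/√2 + (1/√2)i)|01⟩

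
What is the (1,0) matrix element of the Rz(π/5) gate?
0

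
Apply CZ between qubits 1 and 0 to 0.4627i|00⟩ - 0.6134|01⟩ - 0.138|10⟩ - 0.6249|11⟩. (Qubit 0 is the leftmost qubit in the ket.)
0.4627i|00⟩ - 0.6134|01⟩ - 0.138|10⟩ + 0.6249|11⟩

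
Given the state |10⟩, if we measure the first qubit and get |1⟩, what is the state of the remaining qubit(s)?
|0⟩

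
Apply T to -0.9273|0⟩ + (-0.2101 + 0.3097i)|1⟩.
-0.9273|0⟩ + (-0.3676 + 0.07043i)|1⟩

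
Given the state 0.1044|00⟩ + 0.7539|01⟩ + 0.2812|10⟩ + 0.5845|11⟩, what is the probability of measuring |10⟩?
0.07907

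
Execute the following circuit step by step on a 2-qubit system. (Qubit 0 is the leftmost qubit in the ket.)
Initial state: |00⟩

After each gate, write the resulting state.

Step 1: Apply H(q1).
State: 1/√2|00⟩ + 1/√2|01⟩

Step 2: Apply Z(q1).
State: 1/√2|00⟩ - 1/√2|01⟩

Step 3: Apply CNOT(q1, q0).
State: 1/√2|00⟩ - 1/√2|11⟩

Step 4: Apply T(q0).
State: 1/√2|00⟩ + (-1/2 - (1/2)i)|11⟩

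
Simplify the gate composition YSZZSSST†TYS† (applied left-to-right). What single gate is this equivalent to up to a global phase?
S†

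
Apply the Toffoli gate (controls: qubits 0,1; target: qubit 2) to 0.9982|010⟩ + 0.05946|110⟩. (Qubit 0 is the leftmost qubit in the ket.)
0.9982|010⟩ + 0.05946|111⟩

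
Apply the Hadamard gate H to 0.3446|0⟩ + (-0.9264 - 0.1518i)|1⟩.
(-0.4114 - 0.1073i)|0⟩ + (0.8987 + 0.1073i)|1⟩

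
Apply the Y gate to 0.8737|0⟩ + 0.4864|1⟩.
-0.4864i|0⟩ + 0.8737i|1⟩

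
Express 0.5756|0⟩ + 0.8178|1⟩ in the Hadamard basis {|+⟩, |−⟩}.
0.9853|+⟩ - 0.1713|−⟩

With |ψ⟩ = α|0⟩ + β|1⟩, the Hadamard-basis coefficients are ⟨+|ψ⟩ = (α + β)/√2 and ⟨−|ψ⟩ = (α − β)/√2.
Here α = 0.5756, β = 0.8178: (α + β)/√2 = 0.9853, (α − β)/√2 = -0.1713.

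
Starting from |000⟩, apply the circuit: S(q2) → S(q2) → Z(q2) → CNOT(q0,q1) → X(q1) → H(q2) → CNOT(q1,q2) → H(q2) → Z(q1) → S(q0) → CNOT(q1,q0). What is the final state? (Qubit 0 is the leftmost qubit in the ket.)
-|110⟩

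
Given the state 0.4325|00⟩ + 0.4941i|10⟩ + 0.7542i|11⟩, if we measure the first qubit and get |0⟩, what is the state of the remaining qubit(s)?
|0⟩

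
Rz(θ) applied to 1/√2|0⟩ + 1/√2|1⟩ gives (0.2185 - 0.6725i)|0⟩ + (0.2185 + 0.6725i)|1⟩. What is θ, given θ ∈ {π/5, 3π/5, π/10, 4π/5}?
4π/5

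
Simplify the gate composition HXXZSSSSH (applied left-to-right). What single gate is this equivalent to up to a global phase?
X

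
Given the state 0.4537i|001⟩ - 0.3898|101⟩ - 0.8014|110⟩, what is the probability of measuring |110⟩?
0.6422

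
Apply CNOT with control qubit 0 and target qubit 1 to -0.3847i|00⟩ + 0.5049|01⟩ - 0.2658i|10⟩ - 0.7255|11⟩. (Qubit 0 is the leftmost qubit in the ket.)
-0.3847i|00⟩ + 0.5049|01⟩ - 0.7255|10⟩ - 0.2658i|11⟩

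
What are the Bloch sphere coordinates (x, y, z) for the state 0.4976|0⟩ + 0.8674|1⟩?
(0.8632, 0, -0.5048)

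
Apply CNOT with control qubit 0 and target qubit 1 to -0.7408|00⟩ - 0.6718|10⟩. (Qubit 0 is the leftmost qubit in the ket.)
-0.7408|00⟩ - 0.6718|11⟩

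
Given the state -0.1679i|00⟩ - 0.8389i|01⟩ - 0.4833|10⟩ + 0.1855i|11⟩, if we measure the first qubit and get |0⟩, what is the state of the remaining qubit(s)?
-0.1963i|0⟩ - 0.9806i|1⟩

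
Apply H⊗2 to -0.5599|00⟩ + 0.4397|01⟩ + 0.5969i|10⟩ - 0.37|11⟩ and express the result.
(-0.2451 + 0.2985i)|00⟩ + (-0.3148 + 0.2985i)|01⟩ + (0.1249 - 0.2985i)|10⟩ + (-0.6848 - 0.2985i)|11⟩

H⊗2 gives amp(|y⟩) = (1/2) Σ_x (−1)^(x·y) amp(|x⟩), where x·y is the number of positions in which both x and y have a 1.
|00⟩: (-0.5599 + 0.4397 + 0.5969i - 0.37)/2 = (-0.2451 + 0.2985i)
|01⟩: (-0.5599 - 0.4397 + 0.5969i + 0.37)/2 = (-0.3148 + 0.2985i)
|10⟩: (-0.5599 + 0.4397 - 0.5969i + 0.37)/2 = (0.1249 - 0.2985i)
|11⟩: (-0.5599 - 0.4397 - 0.5969i - 0.37)/2 = (-0.6848 - 0.2985i)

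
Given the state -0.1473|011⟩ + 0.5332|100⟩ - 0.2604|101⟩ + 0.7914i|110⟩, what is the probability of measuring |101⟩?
0.06781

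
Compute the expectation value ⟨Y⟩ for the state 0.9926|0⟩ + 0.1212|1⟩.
0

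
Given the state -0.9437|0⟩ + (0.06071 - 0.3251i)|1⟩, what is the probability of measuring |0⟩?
0.8906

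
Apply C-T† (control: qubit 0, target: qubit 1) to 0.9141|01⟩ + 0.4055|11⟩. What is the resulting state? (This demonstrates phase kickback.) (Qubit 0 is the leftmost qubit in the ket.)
0.9141|01⟩ + (0.2867 - 0.2867i)|11⟩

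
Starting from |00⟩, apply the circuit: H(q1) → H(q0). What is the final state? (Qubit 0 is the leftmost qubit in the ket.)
1/2|00⟩ + 1/2|01⟩ + 1/2|10⟩ + 1/2|11⟩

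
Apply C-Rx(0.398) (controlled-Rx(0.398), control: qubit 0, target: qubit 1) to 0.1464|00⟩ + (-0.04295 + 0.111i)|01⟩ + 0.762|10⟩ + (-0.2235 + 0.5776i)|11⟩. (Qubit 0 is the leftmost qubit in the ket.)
0.1464|00⟩ + (-0.04295 + 0.111i)|01⟩ + (0.8611 + 0.04418i)|10⟩ + (-0.2191 + 0.4156i)|11⟩

C-Rx(0.398) leaves the control-|0⟩ kets |00⟩, |01⟩ unchanged and applies Rx(0.398) to qubit 1 on the control-|1⟩ pair (|10⟩, |11⟩).
Rx(0.398) = [[cos(θ/2), −i·sin(θ/2)], [−i·sin(θ/2), cos(θ/2)]]; θ = 0.398, cos(θ/2) ≈ 0.980265, sin(θ/2) ≈ 0.197689.
With a = amp(|10⟩) = 0.762 and b = amp(|11⟩) = (-0.2235 + 0.5776i):
new amp(|10⟩) = (0.980265)·a + (-0.197689i)·b = (0.8611 + 0.04418i)
new amp(|11⟩) = (-0.197689i)·a + (0.980265)·b = (-0.2191 + 0.4156i)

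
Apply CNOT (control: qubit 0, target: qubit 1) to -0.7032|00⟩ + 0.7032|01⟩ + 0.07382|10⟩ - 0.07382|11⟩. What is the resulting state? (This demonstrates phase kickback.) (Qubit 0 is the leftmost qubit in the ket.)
-0.7032|00⟩ + 0.7032|01⟩ - 0.07382|10⟩ + 0.07382|11⟩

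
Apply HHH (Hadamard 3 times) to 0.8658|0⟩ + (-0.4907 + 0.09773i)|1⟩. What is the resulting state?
(0.2652 + 0.06911i)|0⟩ + (0.9592 - 0.06911i)|1⟩

H² = I, so H^3 = H: a single Hadamard. With (a, b) = (0.8658, (-0.4907 + 0.09773i)), H gives ((a + b)/√2, (a − b)/√2) = ((0.2652 + 0.06911i), (0.9592 - 0.06911i)).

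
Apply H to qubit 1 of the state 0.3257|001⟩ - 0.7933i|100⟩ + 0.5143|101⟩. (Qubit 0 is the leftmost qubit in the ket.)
0.2303|001⟩ + 0.2303|011⟩ - 0.5609i|100⟩ + 0.3637|101⟩ - 0.5609i|110⟩ + 0.3637|111⟩

H on qubit 1 mixes each pair of kets that differ only in qubit 1: amplitudes (a, b) of (|…0…⟩, |…1…⟩) become ((a + b)/√2, (a − b)/√2). Kets absent from the input have amplitude 0.
(|001⟩, |011⟩): (a, b) = (0.3257, 0) → (0.2303, 0.2303)
(|100⟩, |110⟩): (a, b) = (-0.7933i, 0) → (-0.5609i, -0.5609i)
(|101⟩, |111⟩): (a, b) = (0.5143, 0) → (0.3637, 0.3637)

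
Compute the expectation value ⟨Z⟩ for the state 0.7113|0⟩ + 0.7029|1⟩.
0.01188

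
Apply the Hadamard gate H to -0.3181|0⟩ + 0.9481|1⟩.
0.4455|0⟩ - 0.8953|1⟩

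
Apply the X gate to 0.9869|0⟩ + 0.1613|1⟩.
0.1613|0⟩ + 0.9869|1⟩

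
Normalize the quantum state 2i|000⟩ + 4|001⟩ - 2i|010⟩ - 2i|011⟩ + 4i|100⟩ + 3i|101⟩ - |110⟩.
0.2722i|000⟩ + 0.5443|001⟩ - 0.2722i|010⟩ - 0.2722i|011⟩ + 0.5443i|100⟩ + (1/√6)i|101⟩ - 0.1361|110⟩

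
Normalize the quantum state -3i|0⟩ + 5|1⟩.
-0.5145i|0⟩ + 0.8575|1⟩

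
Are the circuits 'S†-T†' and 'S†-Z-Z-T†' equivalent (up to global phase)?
Yes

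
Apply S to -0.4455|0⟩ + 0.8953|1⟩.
-0.4455|0⟩ + 0.8953i|1⟩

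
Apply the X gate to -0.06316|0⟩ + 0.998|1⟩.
0.998|0⟩ - 0.06316|1⟩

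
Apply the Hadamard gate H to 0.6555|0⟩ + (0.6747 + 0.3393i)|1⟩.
(0.9406 + 0.2399i)|0⟩ + (-0.01358 - 0.2399i)|1⟩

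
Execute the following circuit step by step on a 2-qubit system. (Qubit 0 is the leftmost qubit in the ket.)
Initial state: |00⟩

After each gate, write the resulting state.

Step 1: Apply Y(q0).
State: i|10⟩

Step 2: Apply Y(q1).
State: -|11⟩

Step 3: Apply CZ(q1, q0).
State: |11⟩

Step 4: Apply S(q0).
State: i|11⟩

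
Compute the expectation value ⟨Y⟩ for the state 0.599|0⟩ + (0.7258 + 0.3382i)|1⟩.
0.4052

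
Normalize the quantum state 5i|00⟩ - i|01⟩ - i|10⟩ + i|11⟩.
0.9449i|00⟩ - 0.189i|01⟩ - 0.189i|10⟩ + 0.189i|11⟩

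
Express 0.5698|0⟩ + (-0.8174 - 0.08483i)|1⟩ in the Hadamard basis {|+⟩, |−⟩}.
(-0.1751 - 0.05998i)|+⟩ + (0.9809 + 0.05998i)|−⟩

With |ψ⟩ = α|0⟩ + β|1⟩, the Hadamard-basis coefficients are ⟨+|ψ⟩ = (α + β)/√2 and ⟨−|ψ⟩ = (α − β)/√2.
Here α = 0.5698, β = (-0.8174 - 0.08483i): (α + β)/√2 = (-0.1751 - 0.05998i), (α − β)/√2 = (0.9809 + 0.05998i).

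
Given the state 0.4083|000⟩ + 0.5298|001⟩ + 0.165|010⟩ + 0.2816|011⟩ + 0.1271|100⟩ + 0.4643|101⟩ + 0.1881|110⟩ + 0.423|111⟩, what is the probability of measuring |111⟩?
0.1789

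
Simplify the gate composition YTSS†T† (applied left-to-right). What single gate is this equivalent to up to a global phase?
Y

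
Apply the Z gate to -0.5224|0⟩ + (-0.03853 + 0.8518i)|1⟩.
-0.5224|0⟩ + (0.03853 - 0.8518i)|1⟩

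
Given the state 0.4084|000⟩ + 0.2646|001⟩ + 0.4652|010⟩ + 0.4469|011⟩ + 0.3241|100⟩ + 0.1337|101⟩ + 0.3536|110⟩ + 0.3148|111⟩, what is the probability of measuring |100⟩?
0.105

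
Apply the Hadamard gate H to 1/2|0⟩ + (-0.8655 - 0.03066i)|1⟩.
(-0.2584 - 0.02168i)|0⟩ + (0.9656 + 0.02168i)|1⟩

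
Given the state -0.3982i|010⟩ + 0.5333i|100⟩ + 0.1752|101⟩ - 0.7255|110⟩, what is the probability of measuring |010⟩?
0.1586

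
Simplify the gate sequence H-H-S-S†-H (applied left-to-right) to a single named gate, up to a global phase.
H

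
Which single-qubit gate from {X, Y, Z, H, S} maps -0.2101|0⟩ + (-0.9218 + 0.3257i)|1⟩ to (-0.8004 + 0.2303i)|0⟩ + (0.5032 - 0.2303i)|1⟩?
H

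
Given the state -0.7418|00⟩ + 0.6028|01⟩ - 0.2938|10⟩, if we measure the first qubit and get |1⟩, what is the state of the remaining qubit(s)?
-|0⟩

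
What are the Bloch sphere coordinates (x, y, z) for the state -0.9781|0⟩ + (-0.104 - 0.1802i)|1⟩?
(0.2034, 0.3525, 0.9134)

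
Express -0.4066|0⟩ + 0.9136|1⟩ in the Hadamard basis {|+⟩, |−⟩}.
0.3585|+⟩ - 0.9335|−⟩

With |ψ⟩ = α|0⟩ + β|1⟩, the Hadamard-basis coefficients are ⟨+|ψ⟩ = (α + β)/√2 and ⟨−|ψ⟩ = (α − β)/√2.
Here α = -0.4066, β = 0.9136: (α + β)/√2 = 0.3585, (α − β)/√2 = -0.9335.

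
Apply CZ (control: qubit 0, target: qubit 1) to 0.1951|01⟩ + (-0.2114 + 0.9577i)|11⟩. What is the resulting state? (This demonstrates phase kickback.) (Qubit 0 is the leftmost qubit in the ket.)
0.1951|01⟩ + (0.2114 - 0.9577i)|11⟩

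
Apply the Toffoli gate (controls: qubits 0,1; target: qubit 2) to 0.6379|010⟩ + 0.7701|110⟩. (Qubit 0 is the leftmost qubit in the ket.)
0.6379|010⟩ + 0.7701|111⟩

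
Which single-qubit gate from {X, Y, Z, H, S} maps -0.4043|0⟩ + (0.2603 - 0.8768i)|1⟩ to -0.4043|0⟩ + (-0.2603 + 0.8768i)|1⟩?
Z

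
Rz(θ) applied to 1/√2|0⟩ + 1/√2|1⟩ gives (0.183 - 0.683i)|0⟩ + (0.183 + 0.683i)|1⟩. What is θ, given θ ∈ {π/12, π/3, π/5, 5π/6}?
5π/6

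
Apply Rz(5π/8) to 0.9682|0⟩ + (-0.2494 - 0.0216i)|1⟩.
(0.5379 - 0.805i)|0⟩ + (-0.1206 - 0.2194i)|1⟩

Rz(5π/8) = [[e^(−iθ/2), 0], [0, e^(iθ/2)]] with e^(±iθ/2) = cos(θ/2) ± i·sin(θ/2); θ = 5π/8, cos(θ/2) ≈ 0.55557, sin(θ/2) ≈ 0.83147.
With a = amp(|0⟩) = 0.9682 and b = amp(|1⟩) = (-0.2494 - 0.0216i):
new amp(|0⟩) = (0.55557 - 0.83147i)·a = (0.5379 - 0.805i)
new amp(|1⟩) = (0.55557 + 0.83147i)·b = (-0.1206 - 0.2194i)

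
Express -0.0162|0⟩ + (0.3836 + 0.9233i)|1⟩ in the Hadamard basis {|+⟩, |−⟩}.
(0.2598 + 0.6529i)|+⟩ + (-0.2827 - 0.6529i)|−⟩

With |ψ⟩ = α|0⟩ + β|1⟩, the Hadamard-basis coefficients are ⟨+|ψ⟩ = (α + β)/√2 and ⟨−|ψ⟩ = (α − β)/√2.
Here α = -0.0162, β = (0.3836 + 0.9233i): (α + β)/√2 = (0.2598 + 0.6529i), (α − β)/√2 = (-0.2827 - 0.6529i).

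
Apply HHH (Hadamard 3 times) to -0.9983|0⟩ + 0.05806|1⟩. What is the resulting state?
-0.6649|0⟩ - 0.747|1⟩

H² = I, so H^3 = H: a single Hadamard. With (a, b) = (-0.9983, 0.05806), H gives ((a + b)/√2, (a − b)/√2) = (-0.6649, -0.747).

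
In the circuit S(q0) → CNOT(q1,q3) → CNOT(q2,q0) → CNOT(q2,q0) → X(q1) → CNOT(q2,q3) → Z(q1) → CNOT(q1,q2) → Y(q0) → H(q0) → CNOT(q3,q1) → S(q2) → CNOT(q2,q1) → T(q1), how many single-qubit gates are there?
7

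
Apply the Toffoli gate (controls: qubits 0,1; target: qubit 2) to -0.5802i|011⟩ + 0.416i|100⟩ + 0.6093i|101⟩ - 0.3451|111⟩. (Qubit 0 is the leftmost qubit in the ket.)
-0.5802i|011⟩ + 0.416i|100⟩ + 0.6093i|101⟩ - 0.3451|110⟩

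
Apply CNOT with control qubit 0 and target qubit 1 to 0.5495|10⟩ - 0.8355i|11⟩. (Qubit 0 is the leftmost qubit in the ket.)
-0.8355i|10⟩ + 0.5495|11⟩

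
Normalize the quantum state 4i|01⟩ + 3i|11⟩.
0.8i|01⟩ + 0.6i|11⟩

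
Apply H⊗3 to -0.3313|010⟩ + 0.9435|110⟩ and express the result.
0.2164|000⟩ + 0.2164|001⟩ - 0.2164|010⟩ - 0.2164|011⟩ - 0.4507|100⟩ - 0.4507|101⟩ + 0.4507|110⟩ + 0.4507|111⟩

H⊗3 gives amp(|y⟩) = (1/2√2) Σ_x (−1)^(x·y) amp(|x⟩), where x·y is the number of positions in which both x and y have a 1.
|000⟩: (-0.3313 + 0.9435)/(2√2) = 0.2164
|001⟩: (-0.3313 + 0.9435)/(2√2) = 0.2164
|010⟩: (0.3313 - 0.9435)/(2√2) = -0.2164
|011⟩: (0.3313 - 0.9435)/(2√2) = -0.2164
|100⟩: (-0.3313 - 0.9435)/(2√2) = -0.4507
|101⟩: (-0.3313 - 0.9435)/(2√2) = -0.4507
|110⟩: (0.3313 + 0.9435)/(2√2) = 0.4507
|111⟩: (0.3313 + 0.9435)/(2√2) = 0.4507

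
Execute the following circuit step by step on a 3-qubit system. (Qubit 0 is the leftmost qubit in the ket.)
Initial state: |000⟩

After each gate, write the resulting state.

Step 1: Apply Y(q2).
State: i|001⟩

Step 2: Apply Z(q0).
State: i|001⟩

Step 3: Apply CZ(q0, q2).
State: i|001⟩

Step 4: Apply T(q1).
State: i|001⟩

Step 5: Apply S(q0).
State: i|001⟩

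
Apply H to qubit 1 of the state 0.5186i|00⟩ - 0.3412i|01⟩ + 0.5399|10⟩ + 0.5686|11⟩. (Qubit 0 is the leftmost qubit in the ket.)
0.1254i|00⟩ + 0.608i|01⟩ + 0.7838|10⟩ - 0.02029|11⟩

H on qubit 1 mixes each pair of kets that differ only in qubit 1: amplitudes (a, b) of (|…0…⟩, |…1…⟩) become ((a + b)/√2, (a − b)/√2). Kets absent from the input have amplitude 0.
(|00⟩, |01⟩): (a, b) = (0.5186i, -0.3412i) → (0.1254i, 0.608i)
(|10⟩, |11⟩): (a, b) = (0.5399, 0.5686) → (0.7838, -0.02029)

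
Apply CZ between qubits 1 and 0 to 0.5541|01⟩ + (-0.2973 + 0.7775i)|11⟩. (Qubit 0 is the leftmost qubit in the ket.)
0.5541|01⟩ + (0.2973 - 0.7775i)|11⟩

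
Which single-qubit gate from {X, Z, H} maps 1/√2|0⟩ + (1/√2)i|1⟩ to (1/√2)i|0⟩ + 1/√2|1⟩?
X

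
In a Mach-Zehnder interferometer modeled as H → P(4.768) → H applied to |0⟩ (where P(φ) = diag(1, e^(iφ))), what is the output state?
(0.5278 - 0.4992i)|0⟩ + (0.4722 + 0.4992i)|1⟩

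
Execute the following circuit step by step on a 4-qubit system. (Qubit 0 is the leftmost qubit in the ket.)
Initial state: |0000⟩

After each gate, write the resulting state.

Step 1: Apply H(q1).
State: 1/√2|0000⟩ + 1/√2|0100⟩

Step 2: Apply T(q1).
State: 1/√2|0000⟩ + (1/2 + (1/2)i)|0100⟩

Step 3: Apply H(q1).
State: (0.8536 + (1/√8)i)|0000⟩ + (0.1464 - (1/√8)i)|0100⟩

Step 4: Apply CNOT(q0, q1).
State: (0.8536 + (1/√8)i)|0000⟩ + (0.1464 - (1/√8)i)|0100⟩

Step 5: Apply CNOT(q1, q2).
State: (0.8536 + (1/√8)i)|0000⟩ + (0.1464 - (1/√8)i)|0110⟩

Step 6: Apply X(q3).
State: (0.8536 + (1/√8)i)|0001⟩ + (0.1464 - (1/√8)i)|0111⟩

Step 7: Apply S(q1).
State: (0.8536 + (1/√8)i)|0001⟩ + (1/√8 + 0.1464i)|0111⟩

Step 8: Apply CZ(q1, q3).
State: (0.8536 + (1/√8)i)|0001⟩ + (-1/√8 - 0.1464i)|0111⟩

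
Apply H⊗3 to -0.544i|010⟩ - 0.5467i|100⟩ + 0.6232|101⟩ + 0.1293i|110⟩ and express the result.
(0.2203 - 0.3399i)|000⟩ + (-0.2203 - 0.3399i)|001⟩ + (0.2203 - 0.04667i)|010⟩ + (-0.2203 - 0.04667i)|011⟩ + (-0.2203 - 0.04476i)|100⟩ + (0.2203 - 0.04476i)|101⟩ + (-0.2203 + 0.4313i)|110⟩ + (0.2203 + 0.4313i)|111⟩

H⊗3 gives amp(|y⟩) = (1/2√2) Σ_x (−1)^(x·y) amp(|x⟩), where x·y is the number of positions in which both x and y have a 1.
|000⟩: (-0.544i - 0.5467i + 0.6232 + 0.1293i)/(2√2) = (0.2203 - 0.3399i)
|001⟩: (-0.544i - 0.5467i - 0.6232 + 0.1293i)/(2√2) = (-0.2203 - 0.3399i)
|010⟩: (0.544i - 0.5467i + 0.6232 - 0.1293i)/(2√2) = (0.2203 - 0.04667i)
|011⟩: (0.544i - 0.5467i - 0.6232 - 0.1293i)/(2√2) = (-0.2203 - 0.04667i)
|100⟩: (-0.544i + 0.5467i - 0.6232 - 0.1293i)/(2√2) = (-0.2203 - 0.04476i)
|101⟩: (-0.544i + 0.5467i + 0.6232 - 0.1293i)/(2√2) = (0.2203 - 0.04476i)
|110⟩: (0.544i + 0.5467i - 0.6232 + 0.1293i)/(2√2) = (-0.2203 + 0.4313i)
|111⟩: (0.544i + 0.5467i + 0.6232 + 0.1293i)/(2√2) = (0.2203 + 0.4313i)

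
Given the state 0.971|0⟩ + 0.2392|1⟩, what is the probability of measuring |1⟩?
0.05722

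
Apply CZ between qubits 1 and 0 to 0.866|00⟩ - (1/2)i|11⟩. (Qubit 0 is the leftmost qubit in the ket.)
0.866|00⟩ + (1/2)i|11⟩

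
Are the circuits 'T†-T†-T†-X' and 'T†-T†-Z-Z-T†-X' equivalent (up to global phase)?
Yes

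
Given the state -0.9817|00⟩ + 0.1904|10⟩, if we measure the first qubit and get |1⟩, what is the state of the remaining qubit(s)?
|0⟩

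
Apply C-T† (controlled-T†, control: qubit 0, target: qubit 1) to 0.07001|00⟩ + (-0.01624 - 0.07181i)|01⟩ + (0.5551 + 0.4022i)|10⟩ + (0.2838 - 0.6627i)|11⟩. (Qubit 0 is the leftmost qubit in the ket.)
0.07001|00⟩ + (-0.01624 - 0.07181i)|01⟩ + (0.5551 + 0.4022i)|10⟩ + (-0.2679 - 0.6693i)|11⟩

C-T† leaves the control-|0⟩ kets |00⟩, |01⟩ unchanged and applies T† to qubit 1 on the control-|1⟩ pair (|10⟩, |11⟩).
T† = [[1, 0], [0, (1/√2 - (1/√2)i)]].
With a = amp(|10⟩) = (0.5551 + 0.4022i) and b = amp(|11⟩) = (0.2838 - 0.6627i):
new amp(|10⟩) = (1)·a = (0.5551 + 0.4022i)
new amp(|11⟩) = (1/√2 - (1/√2)i)·b = (-0.2679 - 0.6693i)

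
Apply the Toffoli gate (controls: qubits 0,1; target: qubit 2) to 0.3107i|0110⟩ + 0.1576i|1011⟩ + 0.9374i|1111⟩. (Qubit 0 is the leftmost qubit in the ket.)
0.3107i|0110⟩ + 0.1576i|1011⟩ + 0.9374i|1101⟩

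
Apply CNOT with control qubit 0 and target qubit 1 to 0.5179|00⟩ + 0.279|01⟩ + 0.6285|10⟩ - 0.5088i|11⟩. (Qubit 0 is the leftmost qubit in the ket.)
0.5179|00⟩ + 0.279|01⟩ - 0.5088i|10⟩ + 0.6285|11⟩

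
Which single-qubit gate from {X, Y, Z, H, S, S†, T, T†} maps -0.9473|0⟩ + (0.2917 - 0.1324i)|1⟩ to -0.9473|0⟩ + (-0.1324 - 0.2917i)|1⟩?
S†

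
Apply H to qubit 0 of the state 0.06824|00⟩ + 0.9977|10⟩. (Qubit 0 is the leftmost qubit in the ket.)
0.7537|00⟩ - 0.6572|10⟩

H on qubit 0 mixes each pair of kets that differ only in qubit 0: amplitudes (a, b) of (|…0…⟩, |…1…⟩) become ((a + b)/√2, (a − b)/√2). Kets absent from the input have amplitude 0.
(|00⟩, |10⟩): (a, b) = (0.06824, 0.9977) → (0.7537, -0.6572)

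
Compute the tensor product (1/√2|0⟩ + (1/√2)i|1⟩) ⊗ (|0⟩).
1/√2|00⟩ + (1/√2)i|10⟩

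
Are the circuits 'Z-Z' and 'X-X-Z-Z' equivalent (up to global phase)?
Yes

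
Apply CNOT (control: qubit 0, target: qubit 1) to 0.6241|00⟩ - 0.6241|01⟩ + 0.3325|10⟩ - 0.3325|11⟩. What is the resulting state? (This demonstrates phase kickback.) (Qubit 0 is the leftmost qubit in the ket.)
0.6241|00⟩ - 0.6241|01⟩ - 0.3325|10⟩ + 0.3325|11⟩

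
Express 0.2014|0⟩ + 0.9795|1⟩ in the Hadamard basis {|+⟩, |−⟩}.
0.835|+⟩ - 0.5502|−⟩

With |ψ⟩ = α|0⟩ + β|1⟩, the Hadamard-basis coefficients are ⟨+|ψ⟩ = (α + β)/√2 and ⟨−|ψ⟩ = (α − β)/√2.
Here α = 0.2014, β = 0.9795: (α + β)/√2 = 0.835, (α − β)/√2 = -0.5502.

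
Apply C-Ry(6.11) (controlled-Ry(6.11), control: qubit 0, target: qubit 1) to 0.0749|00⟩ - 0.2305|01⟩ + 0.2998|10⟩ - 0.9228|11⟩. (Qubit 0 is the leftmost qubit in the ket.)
0.0749|00⟩ - 0.2305|01⟩ - 0.2189|10⟩ + 0.9453|11⟩

C-Ry(6.11) leaves the control-|0⟩ kets |00⟩, |01⟩ unchanged and applies Ry(6.11) to qubit 1 on the control-|1⟩ pair (|10⟩, |11⟩).
Ry(6.11) = [[cos(θ/2), −sin(θ/2)], [sin(θ/2), cos(θ/2)]]; θ = 6.11, cos(θ/2) ≈ -0.996253, sin(θ/2) ≈ 0.0864845.
With a = amp(|10⟩) = 0.2998 and b = amp(|11⟩) = -0.9228:
new amp(|10⟩) = (-0.996253)·a + (-0.0864845)·b = -0.2189
new amp(|11⟩) = (0.0864845)·a + (-0.996253)·b = 0.9453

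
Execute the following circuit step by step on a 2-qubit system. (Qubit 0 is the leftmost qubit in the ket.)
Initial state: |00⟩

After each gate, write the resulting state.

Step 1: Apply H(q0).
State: 1/√2|00⟩ + 1/√2|10⟩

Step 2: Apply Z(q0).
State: 1/√2|00⟩ - 1/√2|10⟩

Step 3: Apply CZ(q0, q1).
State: 1/√2|00⟩ - 1/√2|10⟩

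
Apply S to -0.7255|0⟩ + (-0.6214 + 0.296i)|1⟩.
-0.7255|0⟩ + (-0.296 - 0.6214i)|1⟩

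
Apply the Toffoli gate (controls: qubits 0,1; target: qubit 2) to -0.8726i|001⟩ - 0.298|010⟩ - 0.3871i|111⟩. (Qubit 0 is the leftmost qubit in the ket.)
-0.8726i|001⟩ - 0.298|010⟩ - 0.3871i|110⟩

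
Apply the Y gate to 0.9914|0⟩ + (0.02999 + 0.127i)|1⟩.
(0.127 - 0.02999i)|0⟩ + 0.9914i|1⟩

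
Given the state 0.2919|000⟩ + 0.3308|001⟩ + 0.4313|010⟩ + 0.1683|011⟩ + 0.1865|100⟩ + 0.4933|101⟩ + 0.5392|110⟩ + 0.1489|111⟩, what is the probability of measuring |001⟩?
0.1094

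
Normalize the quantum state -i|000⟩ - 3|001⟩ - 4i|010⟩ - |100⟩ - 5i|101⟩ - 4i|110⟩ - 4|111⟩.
-0.1091i|000⟩ - 0.3273|001⟩ - 0.4364i|010⟩ - 0.1091|100⟩ - 0.5455i|101⟩ - 0.4364i|110⟩ - 0.4364|111⟩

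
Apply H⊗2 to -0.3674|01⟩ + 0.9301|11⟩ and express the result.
0.2814|00⟩ - 0.2814|01⟩ - 0.6488|10⟩ + 0.6488|11⟩

H⊗2 gives amp(|y⟩) = (1/2) Σ_x (−1)^(x·y) amp(|x⟩), where x·y is the number of positions in which both x and y have a 1.
|00⟩: (-0.3674 + 0.9301)/2 = 0.2814
|01⟩: (0.3674 - 0.9301)/2 = -0.2814
|10⟩: (-0.3674 - 0.9301)/2 = -0.6488
|11⟩: (0.3674 + 0.9301)/2 = 0.6488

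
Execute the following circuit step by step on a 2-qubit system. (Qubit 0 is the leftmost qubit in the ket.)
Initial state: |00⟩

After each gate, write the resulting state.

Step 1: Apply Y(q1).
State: i|01⟩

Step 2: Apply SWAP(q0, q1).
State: i|10⟩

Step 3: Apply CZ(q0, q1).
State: i|10⟩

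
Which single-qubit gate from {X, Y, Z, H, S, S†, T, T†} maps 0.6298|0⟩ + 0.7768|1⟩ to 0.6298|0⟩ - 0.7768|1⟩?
Z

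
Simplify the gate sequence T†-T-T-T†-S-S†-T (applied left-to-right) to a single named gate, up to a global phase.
T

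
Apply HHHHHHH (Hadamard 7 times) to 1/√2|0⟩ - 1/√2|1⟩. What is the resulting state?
|1⟩

H² = I, so H^7 = H: a single Hadamard. With (a, b) = (1/√2, -1/√2), H gives ((a + b)/√2, (a − b)/√2) = (0, 1).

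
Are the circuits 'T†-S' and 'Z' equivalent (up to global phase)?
No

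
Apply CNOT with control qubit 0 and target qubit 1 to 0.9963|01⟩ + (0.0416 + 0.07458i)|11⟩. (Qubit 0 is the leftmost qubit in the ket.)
0.9963|01⟩ + (0.0416 + 0.07458i)|10⟩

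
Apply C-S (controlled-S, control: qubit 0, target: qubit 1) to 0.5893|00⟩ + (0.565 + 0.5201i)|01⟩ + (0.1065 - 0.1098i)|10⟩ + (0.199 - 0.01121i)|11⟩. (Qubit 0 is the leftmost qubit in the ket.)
0.5893|00⟩ + (0.565 + 0.5201i)|01⟩ + (0.1065 - 0.1098i)|10⟩ + (0.01121 + 0.199i)|11⟩

C-S leaves the control-|0⟩ kets |00⟩, |01⟩ unchanged and applies S to qubit 1 on the control-|1⟩ pair (|10⟩, |11⟩).
S = [[1, 0], [0, i]].
With a = amp(|10⟩) = (0.1065 - 0.1098i) and b = amp(|11⟩) = (0.199 - 0.01121i):
new amp(|10⟩) = (1)·a = (0.1065 - 0.1098i)
new amp(|11⟩) = (i)·b = (0.01121 + 0.199i)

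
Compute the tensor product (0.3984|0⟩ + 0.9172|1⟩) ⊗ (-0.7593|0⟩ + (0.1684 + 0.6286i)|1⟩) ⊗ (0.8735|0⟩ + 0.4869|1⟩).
-0.2642|000⟩ - 0.1473|001⟩ + (0.0586 + 0.2188i)|010⟩ + (0.03267 + 0.1219i)|011⟩ - 0.6083|100⟩ - 0.3391|101⟩ + (0.1349 + 0.5036i)|110⟩ + (0.0752 + 0.2807i)|111⟩

amp(|b₁b₂…⟩) = product of the factor amplitudes for bits b₁, b₂, …; only kets whose every factor amplitude is nonzero survive.
|000⟩: (0.3984)(-0.7593)(0.8735) = -0.2642
|001⟩: (0.3984)(-0.7593)(0.4869) = -0.1473
|010⟩: (0.3984)(0.1684 + 0.6286i)(0.8735) = (0.0586 + 0.2188i)
|011⟩: (0.3984)(0.1684 + 0.6286i)(0.4869) = (0.03267 + 0.1219i)
|100⟩: (0.9172)(-0.7593)(0.8735) = -0.6083
|101⟩: (0.9172)(-0.7593)(0.4869) = -0.3391
|110⟩: (0.9172)(0.1684 + 0.6286i)(0.8735) = (0.1349 + 0.5036i)
|111⟩: (0.9172)(0.1684 + 0.6286i)(0.4869) = (0.0752 + 0.2807i)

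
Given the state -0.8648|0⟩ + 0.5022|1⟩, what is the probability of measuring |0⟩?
0.7479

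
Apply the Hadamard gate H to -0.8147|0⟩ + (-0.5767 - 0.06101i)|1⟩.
(-0.9839 - 0.04314i)|0⟩ + (-0.1683 + 0.04314i)|1⟩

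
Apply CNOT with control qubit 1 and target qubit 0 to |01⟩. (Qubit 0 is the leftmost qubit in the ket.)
|11⟩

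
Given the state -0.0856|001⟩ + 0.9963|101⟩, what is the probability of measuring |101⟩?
0.9926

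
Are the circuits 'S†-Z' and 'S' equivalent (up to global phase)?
Yes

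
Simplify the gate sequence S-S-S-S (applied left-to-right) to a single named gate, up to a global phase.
I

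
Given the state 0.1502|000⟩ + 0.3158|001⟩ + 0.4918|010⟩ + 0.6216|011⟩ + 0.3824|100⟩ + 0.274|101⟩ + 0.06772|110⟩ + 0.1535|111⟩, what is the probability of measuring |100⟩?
0.1462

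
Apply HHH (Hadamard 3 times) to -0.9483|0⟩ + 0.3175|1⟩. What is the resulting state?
-0.446|0⟩ - 0.8951|1⟩

H² = I, so H^3 = H: a single Hadamard. With (a, b) = (-0.9483, 0.3175), H gives ((a + b)/√2, (a − b)/√2) = (-0.446, -0.8951).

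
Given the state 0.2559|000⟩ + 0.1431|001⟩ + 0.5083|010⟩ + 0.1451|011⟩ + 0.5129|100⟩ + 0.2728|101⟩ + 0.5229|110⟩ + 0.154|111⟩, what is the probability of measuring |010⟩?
0.2584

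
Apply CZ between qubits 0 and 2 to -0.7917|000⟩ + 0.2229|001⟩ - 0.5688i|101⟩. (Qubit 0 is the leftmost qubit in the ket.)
-0.7917|000⟩ + 0.2229|001⟩ + 0.5688i|101⟩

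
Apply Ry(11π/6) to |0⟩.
-0.9659|0⟩ + 0.2588|1⟩

Ry(11π/6) = [[cos(θ/2), −sin(θ/2)], [sin(θ/2), cos(θ/2)]]; θ = 11π/6, cos(θ/2) ≈ -0.965926, sin(θ/2) ≈ 0.258819.
With a = amp(|0⟩) = 1 and b = amp(|1⟩) = 0:
new amp(|0⟩) = (-0.965926)·a + (-0.258819)·b = -0.9659
new amp(|1⟩) = (0.258819)·a + (-0.965926)·b = 0.2588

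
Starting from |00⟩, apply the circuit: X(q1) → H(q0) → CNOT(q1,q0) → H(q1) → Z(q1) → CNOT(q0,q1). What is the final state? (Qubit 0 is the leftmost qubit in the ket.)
1/2|00⟩ + 1/2|01⟩ + 1/2|10⟩ + 1/2|11⟩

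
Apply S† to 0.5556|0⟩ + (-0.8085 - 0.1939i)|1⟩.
0.5556|0⟩ + (-0.1939 + 0.8085i)|1⟩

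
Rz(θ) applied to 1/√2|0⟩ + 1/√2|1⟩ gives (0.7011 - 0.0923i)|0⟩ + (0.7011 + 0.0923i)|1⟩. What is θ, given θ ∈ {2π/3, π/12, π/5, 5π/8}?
π/12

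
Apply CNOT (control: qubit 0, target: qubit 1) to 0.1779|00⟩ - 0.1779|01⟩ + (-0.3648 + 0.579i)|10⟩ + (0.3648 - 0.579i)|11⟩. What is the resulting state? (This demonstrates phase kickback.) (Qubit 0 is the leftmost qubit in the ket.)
0.1779|00⟩ - 0.1779|01⟩ + (0.3648 - 0.579i)|10⟩ + (-0.3648 + 0.579i)|11⟩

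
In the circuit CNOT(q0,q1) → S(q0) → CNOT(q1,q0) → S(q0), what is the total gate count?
4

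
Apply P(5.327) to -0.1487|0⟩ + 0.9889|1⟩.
-0.1487|0⟩ + (0.5702 - 0.8079i)|1⟩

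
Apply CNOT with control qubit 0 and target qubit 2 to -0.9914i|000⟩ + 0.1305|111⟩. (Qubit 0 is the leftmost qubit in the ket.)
-0.9914i|000⟩ + 0.1305|110⟩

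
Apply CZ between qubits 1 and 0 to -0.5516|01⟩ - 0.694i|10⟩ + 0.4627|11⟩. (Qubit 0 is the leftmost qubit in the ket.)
-0.5516|01⟩ - 0.694i|10⟩ - 0.4627|11⟩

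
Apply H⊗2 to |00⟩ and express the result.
1/2|00⟩ + 1/2|01⟩ + 1/2|10⟩ + 1/2|11⟩

H⊗2 gives amp(|y⟩) = (1/2) Σ_x (−1)^(x·y) amp(|x⟩), where x·y is the number of positions in which both x and y have a 1.
|00⟩: (1)/2 = 1/2
|01⟩: (1)/2 = 1/2
|10⟩: (1)/2 = 1/2
|11⟩: (1)/2 = 1/2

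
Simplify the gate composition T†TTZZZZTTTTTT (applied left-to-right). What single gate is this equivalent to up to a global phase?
T†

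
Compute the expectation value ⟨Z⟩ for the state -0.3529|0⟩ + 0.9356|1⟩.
-0.7508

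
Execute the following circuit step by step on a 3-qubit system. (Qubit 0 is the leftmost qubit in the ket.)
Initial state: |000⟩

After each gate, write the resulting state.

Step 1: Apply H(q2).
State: 1/√2|000⟩ + 1/√2|001⟩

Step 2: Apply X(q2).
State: 1/√2|000⟩ + 1/√2|001⟩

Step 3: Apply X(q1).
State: 1/√2|010⟩ + 1/√2|011⟩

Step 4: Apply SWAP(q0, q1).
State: 1/√2|100⟩ + 1/√2|101⟩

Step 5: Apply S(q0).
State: (1/√2)i|100⟩ + (1/√2)i|101⟩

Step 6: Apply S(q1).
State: (1/√2)i|100⟩ + (1/√2)i|101⟩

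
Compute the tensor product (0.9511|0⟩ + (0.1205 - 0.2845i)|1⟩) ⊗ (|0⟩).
0.9511|00⟩ + (0.1205 - 0.2845i)|10⟩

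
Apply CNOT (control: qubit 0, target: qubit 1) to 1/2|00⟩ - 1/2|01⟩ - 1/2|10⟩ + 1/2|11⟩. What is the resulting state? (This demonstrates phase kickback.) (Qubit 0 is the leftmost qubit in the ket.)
1/2|00⟩ - 1/2|01⟩ + 1/2|10⟩ - 1/2|11⟩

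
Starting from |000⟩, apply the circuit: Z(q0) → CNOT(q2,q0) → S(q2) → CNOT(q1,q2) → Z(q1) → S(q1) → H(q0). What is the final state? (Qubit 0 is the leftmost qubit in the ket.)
1/√2|000⟩ + 1/√2|100⟩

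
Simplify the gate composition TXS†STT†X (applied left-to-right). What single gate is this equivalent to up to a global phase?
T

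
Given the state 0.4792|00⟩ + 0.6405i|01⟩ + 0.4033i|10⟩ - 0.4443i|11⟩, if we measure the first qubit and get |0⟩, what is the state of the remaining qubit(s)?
0.5991|0⟩ + 0.8007i|1⟩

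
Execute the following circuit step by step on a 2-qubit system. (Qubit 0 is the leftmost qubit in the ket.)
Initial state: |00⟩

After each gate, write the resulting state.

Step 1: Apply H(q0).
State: 1/√2|00⟩ + 1/√2|10⟩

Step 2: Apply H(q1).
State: 1/2|00⟩ + 1/2|01⟩ + 1/2|10⟩ + 1/2|11⟩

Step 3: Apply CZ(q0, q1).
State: 1/2|00⟩ + 1/2|01⟩ + 1/2|10⟩ - 1/2|11⟩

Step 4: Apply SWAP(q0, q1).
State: 1/2|00⟩ + 1/2|01⟩ + 1/2|10⟩ - 1/2|11⟩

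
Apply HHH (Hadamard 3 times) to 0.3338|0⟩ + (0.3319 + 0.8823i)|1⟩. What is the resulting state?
(0.4707 + 0.6239i)|0⟩ + (0.001344 - 0.6239i)|1⟩

H² = I, so H^3 = H: a single Hadamard. With (a, b) = (0.3338, (0.3319 + 0.8823i)), H gives ((a + b)/√2, (a − b)/√2) = ((0.4707 + 0.6239i), (0.001344 - 0.6239i)).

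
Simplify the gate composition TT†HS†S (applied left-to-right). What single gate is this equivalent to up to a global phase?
H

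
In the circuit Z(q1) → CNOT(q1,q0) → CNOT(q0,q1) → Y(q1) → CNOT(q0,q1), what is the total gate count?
5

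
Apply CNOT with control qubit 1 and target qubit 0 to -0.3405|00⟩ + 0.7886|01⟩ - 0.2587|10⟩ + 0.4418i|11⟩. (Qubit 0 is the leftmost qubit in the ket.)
-0.3405|00⟩ + 0.4418i|01⟩ - 0.2587|10⟩ + 0.7886|11⟩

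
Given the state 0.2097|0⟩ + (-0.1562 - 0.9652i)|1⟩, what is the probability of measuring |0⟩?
0.04397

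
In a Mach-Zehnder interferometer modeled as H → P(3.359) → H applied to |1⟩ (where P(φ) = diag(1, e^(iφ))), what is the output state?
(0.9882 + 0.1078i)|0⟩ + (0.01177 - 0.1078i)|1⟩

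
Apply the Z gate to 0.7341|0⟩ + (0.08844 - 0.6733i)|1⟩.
0.7341|0⟩ + (-0.08844 + 0.6733i)|1⟩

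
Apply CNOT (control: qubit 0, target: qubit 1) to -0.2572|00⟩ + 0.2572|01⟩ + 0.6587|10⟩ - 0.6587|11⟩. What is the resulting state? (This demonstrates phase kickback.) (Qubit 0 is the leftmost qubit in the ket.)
-0.2572|00⟩ + 0.2572|01⟩ - 0.6587|10⟩ + 0.6587|11⟩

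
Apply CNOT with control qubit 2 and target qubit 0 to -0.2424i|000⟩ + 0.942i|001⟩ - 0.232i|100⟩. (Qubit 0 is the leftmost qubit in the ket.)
-0.2424i|000⟩ - 0.232i|100⟩ + 0.942i|101⟩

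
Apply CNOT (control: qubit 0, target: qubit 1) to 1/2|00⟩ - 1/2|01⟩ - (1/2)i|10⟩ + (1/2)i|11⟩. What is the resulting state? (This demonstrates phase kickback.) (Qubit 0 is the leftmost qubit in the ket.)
1/2|00⟩ - 1/2|01⟩ + (1/2)i|10⟩ - (1/2)i|11⟩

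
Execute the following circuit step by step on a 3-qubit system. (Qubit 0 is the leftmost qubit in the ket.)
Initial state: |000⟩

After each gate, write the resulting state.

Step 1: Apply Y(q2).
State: i|001⟩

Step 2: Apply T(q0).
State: i|001⟩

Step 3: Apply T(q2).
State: (-1/√2 + (1/√2)i)|001⟩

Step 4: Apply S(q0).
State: (-1/√2 + (1/√2)i)|001⟩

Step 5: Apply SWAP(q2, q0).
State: (-1/√2 + (1/√2)i)|100⟩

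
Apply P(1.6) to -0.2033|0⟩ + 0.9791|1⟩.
-0.2033|0⟩ + (-0.02859 + 0.9787i)|1⟩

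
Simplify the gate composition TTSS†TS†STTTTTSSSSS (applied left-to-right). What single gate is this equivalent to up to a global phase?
S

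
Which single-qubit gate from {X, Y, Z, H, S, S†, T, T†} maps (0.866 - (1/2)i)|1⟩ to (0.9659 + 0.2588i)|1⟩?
T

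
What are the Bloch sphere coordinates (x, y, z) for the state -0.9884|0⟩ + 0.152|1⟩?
(-0.3005, 0, 0.9538)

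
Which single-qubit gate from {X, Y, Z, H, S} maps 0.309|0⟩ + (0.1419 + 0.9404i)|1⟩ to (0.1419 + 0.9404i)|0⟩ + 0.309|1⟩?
X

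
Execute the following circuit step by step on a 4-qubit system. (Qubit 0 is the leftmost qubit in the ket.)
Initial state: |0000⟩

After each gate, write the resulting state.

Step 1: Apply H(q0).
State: 1/√2|0000⟩ + 1/√2|1000⟩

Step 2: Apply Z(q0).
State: 1/√2|0000⟩ - 1/√2|1000⟩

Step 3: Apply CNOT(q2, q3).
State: 1/√2|0000⟩ - 1/√2|1000⟩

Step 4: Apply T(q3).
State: 1/√2|0000⟩ - 1/√2|1000⟩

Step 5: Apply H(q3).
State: 1/2|0000⟩ + 1/2|0001⟩ - 1/2|1000⟩ - 1/2|1001⟩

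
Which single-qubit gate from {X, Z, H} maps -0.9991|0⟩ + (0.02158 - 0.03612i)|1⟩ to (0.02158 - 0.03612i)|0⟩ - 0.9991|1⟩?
X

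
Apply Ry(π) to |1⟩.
-|0⟩

Ry(π) = [[cos(θ/2), −sin(θ/2)], [sin(θ/2), cos(θ/2)]]; θ = π, cos(θ/2) ≈ 0, sin(θ/2) ≈ 1.
With a = amp(|0⟩) = 0 and b = amp(|1⟩) = 1:
new amp(|0⟩) = (-1)·b = -1
new amp(|1⟩) = (1)·a = 0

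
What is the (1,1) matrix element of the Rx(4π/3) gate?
-1/2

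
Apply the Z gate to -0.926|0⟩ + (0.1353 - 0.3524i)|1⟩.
-0.926|0⟩ + (-0.1353 + 0.3524i)|1⟩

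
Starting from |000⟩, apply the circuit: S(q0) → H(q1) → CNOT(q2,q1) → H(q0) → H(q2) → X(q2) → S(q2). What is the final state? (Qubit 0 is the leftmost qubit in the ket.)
1/√8|000⟩ + (1/√8)i|001⟩ + 1/√8|010⟩ + (1/√8)i|011⟩ + 1/√8|100⟩ + (1/√8)i|101⟩ + 1/√8|110⟩ + (1/√8)i|111⟩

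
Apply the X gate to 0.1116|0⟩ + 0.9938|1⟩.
0.9938|0⟩ + 0.1116|1⟩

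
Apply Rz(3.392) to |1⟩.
(-0.1249 + 0.9922i)|1⟩

Rz(3.392) = [[e^(−iθ/2), 0], [0, e^(iθ/2)]] with e^(±iθ/2) = cos(θ/2) ± i·sin(θ/2); θ = 3.392, cos(θ/2) ≈ -0.124877, sin(θ/2) ≈ 0.992172.
With a = amp(|0⟩) = 0 and b = amp(|1⟩) = 1:
new amp(|0⟩) = (-0.124877 - 0.992172i)·a = 0
new amp(|1⟩) = (-0.124877 + 0.992172i)·b = (-0.1249 + 0.9922i)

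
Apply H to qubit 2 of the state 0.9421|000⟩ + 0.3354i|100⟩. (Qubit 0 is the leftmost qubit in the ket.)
0.6662|000⟩ + 0.6662|001⟩ + 0.2372i|100⟩ + 0.2372i|101⟩

H on qubit 2 mixes each pair of kets that differ only in qubit 2: amplitudes (a, b) of (|…0…⟩, |…1…⟩) become ((a + b)/√2, (a − b)/√2). Kets absent from the input have amplitude 0.
(|000⟩, |001⟩): (a, b) = (0.9421, 0) → (0.6662, 0.6662)
(|100⟩, |101⟩): (a, b) = (0.3354i, 0) → (0.2372i, 0.2372i)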